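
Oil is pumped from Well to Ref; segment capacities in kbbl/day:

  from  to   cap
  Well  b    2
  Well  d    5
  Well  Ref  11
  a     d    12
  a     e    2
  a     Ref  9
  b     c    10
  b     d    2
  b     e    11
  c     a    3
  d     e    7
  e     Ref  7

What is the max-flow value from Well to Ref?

18

Augment Well→Ref: bottleneck 11, flow now 11.
Augment Well→b→e→Ref: bottleneck 2, flow now 13.
Augment Well→d→e→Ref: bottleneck 5, flow now 18.
No augmenting path remains; maximum flow = 18.
In the residual graph, reachable from Well: {Well}.
Min-cut edges: Well→b (2), Well→d (5), Well→Ref (11); capacity 2 + 5 + 11 = 18.
This cut is saturated, so no flow can exceed 18.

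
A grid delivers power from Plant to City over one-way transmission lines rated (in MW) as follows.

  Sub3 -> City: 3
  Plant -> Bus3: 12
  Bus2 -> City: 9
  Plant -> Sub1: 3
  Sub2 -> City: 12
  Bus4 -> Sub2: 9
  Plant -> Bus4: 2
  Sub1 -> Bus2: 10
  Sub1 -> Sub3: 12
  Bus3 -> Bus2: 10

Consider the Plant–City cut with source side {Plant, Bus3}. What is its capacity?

15

Edges leaving {Plant, Bus3}: Plant→Bus4 (2), Plant→Sub1 (3), Bus3→Bus2 (10).
Cut capacity = 2 + 3 + 10 = 15.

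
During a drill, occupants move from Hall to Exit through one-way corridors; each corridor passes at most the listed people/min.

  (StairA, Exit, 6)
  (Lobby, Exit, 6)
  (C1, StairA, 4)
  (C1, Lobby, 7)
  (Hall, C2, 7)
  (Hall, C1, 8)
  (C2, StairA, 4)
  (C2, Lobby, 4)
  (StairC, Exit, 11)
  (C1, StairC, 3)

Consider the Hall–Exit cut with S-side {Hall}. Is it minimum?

Yes — it is a minimum cut (capacity 15).

Given cut capacity: 7 + 8 = 15.
Augment Hall→C2→Lobby→Exit: bottleneck 4, flow now 4.
Augment Hall→C2→StairA→Exit: bottleneck 3, flow now 7.
Augment Hall→C1→StairC→Exit: bottleneck 3, flow now 10.
Augment Hall→C1→Lobby→Exit: bottleneck 2, flow now 12.
Augment Hall→C1→StairA→Exit: bottleneck 3, flow now 15.
No augmenting path remains; maximum flow = 15.
Cut capacity 15 equals the max flow, so it is a minimum cut.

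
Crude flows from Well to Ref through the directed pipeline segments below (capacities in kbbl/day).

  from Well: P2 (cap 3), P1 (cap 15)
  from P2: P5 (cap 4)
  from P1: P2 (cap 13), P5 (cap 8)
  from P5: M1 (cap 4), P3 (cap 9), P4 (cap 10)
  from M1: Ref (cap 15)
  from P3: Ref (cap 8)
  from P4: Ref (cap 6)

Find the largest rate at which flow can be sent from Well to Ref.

12

Augment Well→P2→P5→M1→Ref: bottleneck 3, flow now 3.
Augment Well→P1→P5→M1→Ref: bottleneck 1, flow now 4.
Augment Well→P1→P5→P3→Ref: bottleneck 7, flow now 11.
Augment Well→P1→P2→P5→P3→Ref: bottleneck 1, flow now 12.
No augmenting path remains; maximum flow = 12.
In the residual graph, reachable from Well: {Well, P2, P1}.
Min-cut edges: P2→P5 (4), P1→P5 (8); capacity 4 + 8 = 12.
This cut is saturated, so no flow can exceed 12.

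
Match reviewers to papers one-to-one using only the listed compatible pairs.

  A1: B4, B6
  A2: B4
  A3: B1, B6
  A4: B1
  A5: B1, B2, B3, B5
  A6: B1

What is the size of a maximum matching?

4

Unit-capacity flow: source→left, listed edges, right→sink; max matching = max flow.
Augmenting path A1→B4 (+1); matched 1.
Augmenting path A3→B1 (+1); matched 2.
Augmenting path A5→B2 (+1); matched 3.
Augmenting path A2→B4→A1→B6 (+1); matched 4.
No augmenting path remains; maximum matching = 4.
König certificate: {A5, B1, B4, B6} is a vertex cover of size 4 (every listed pair touches it), so no matching can be larger.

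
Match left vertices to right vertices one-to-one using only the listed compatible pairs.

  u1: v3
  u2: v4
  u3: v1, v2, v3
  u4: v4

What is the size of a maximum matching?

3

Unit-capacity flow: source→left, listed edges, right→sink; max matching = max flow.
Augmenting path u1→v3 (+1); matched 1.
Augmenting path u2→v4 (+1); matched 2.
Augmenting path u3→v1 (+1); matched 3.
No augmenting path remains; maximum matching = 3.
König certificate: {u1, u3, v4} is a vertex cover of size 3 (every listed pair touches it), so no matching can be larger.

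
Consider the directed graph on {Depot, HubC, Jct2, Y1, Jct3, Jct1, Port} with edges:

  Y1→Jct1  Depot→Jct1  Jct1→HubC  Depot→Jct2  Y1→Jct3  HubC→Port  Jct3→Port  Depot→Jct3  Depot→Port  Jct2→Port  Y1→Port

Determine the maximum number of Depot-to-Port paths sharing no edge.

Assign every edge capacity 1; by Menger, the answer equals the max flow.
Path Depot→Port (+1); total 1.
Path Depot→Jct2→Port (+1); total 2.
Path Depot→Jct3→Port (+1); total 3.
Path Depot→Jct1→HubC→Port (+1); total 4.
No residual Depot→Port path; max flow = 4.
Certifying cut of size 4: {Depot→Jct1, Depot→Jct2, Depot→Jct3, Depot→Port}.

4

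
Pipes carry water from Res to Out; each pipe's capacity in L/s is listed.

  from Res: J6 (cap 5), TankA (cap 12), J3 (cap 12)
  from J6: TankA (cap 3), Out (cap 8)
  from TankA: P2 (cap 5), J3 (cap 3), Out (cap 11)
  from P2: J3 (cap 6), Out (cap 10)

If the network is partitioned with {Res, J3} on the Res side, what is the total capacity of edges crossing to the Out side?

Edges leaving {Res, J3}: Res→J6 (5), Res→TankA (12).
Cut capacity = 5 + 12 = 17.

17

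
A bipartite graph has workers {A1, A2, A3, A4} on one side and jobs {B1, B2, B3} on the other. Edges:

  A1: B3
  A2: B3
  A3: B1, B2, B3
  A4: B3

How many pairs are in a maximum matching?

2

Unit-capacity flow: source→left, listed edges, right→sink; max matching = max flow.
Augmenting path A1→B3 (+1); matched 1.
Augmenting path A3→B1 (+1); matched 2.
No augmenting path remains; maximum matching = 2.
König certificate: {A3, B3} is a vertex cover of size 2 (every listed pair touches it), so no matching can be larger.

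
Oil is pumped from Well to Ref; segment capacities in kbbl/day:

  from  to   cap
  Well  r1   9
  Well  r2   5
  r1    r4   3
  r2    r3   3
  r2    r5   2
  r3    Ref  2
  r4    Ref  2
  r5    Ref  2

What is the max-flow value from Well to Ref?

Augment Well→r1→r4→Ref: bottleneck 2, flow now 2.
Augment Well→r2→r3→Ref: bottleneck 2, flow now 4.
Augment Well→r2→r5→Ref: bottleneck 2, flow now 6.
No augmenting path remains; maximum flow = 6.
In the residual graph, reachable from Well: {Well, r1, r2, r3, r4}.
Min-cut edges: r2→r5 (2), r3→Ref (2), r4→Ref (2); capacity 2 + 2 + 2 = 6.
This cut is saturated, so no flow can exceed 6.

6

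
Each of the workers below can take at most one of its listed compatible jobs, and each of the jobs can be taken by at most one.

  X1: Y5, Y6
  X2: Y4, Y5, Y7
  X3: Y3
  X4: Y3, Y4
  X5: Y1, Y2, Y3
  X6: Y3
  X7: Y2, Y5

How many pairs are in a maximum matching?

Unit-capacity flow: source→left, listed edges, right→sink; max matching = max flow.
Augmenting path X1→Y5 (+1); matched 1.
Augmenting path X2→Y4 (+1); matched 2.
Augmenting path X3→Y3 (+1); matched 3.
Augmenting path X5→Y1 (+1); matched 4.
Augmenting path X7→Y2 (+1); matched 5.
Augmenting path X4→Y4→X2→Y7 (+1); matched 6.
No augmenting path remains; maximum matching = 6.
König certificate: {X1, X2, X4, X5, X7, Y3} is a vertex cover of size 6 (every listed pair touches it), so no matching can be larger.

6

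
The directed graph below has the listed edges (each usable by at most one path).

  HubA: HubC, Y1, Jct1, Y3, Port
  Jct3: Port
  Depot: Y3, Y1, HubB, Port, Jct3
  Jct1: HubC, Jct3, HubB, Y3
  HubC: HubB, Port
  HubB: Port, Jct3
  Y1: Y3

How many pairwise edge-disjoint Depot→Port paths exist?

3

Assign every edge capacity 1; by Menger, the answer equals the max flow.
Path Depot→Port (+1); total 1.
Path Depot→HubB→Port (+1); total 2.
Path Depot→Jct3→Port (+1); total 3.
No residual Depot→Port path; max flow = 3.
Certifying cut of size 3: {Depot→HubB, Depot→Jct3, Depot→Port}.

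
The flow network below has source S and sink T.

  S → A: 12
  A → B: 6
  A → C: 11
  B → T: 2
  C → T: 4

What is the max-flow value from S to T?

Augment S→A→B→T: bottleneck 2, flow now 2.
Augment S→A→C→T: bottleneck 4, flow now 6.
No augmenting path remains; maximum flow = 6.
In the residual graph, reachable from S: {S, A, B, C}.
Min-cut edges: B→T (2), C→T (4); capacity 2 + 4 = 6.
This cut is saturated, so no flow can exceed 6.

6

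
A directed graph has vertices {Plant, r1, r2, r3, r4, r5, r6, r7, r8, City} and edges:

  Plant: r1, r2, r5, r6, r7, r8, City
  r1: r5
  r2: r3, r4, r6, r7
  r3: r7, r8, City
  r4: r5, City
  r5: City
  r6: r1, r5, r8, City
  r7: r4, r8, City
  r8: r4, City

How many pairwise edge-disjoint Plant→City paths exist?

Assign every edge capacity 1; by Menger, the answer equals the max flow.
Path Plant→City (+1); total 1.
Path Plant→r5→City (+1); total 2.
Path Plant→r6→City (+1); total 3.
Path Plant→r7→City (+1); total 4.
Path Plant→r8→City (+1); total 5.
Path Plant→r2→r3→City (+1); total 6.
No residual Plant→City path; max flow = 6.
Certifying cut of size 6: {Plant→City, Plant→r2, Plant→r6, Plant→r7, Plant→r8, r5→City}.

6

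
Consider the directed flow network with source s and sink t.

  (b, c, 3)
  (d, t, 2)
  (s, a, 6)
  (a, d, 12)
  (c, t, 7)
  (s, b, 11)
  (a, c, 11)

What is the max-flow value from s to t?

Augment s→a→c→t: bottleneck 6, flow now 6.
Augment s→b→c→t: bottleneck 1, flow now 7.
Augment s→b→c→a→d→t: bottleneck 2, flow now 9. (uses reverse residual edge)
No augmenting path remains; maximum flow = 9.
In the residual graph, reachable from s: {s, b}.
Min-cut edges: s→a (6), b→c (3); capacity 6 + 3 = 9.
This cut is saturated, so no flow can exceed 9.

9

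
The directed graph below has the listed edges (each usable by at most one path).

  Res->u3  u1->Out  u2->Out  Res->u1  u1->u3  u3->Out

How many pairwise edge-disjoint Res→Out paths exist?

2

Assign every edge capacity 1; by Menger, the answer equals the max flow.
Path Res→u1→Out (+1); total 1.
Path Res→u3→Out (+1); total 2.
No residual Res→Out path; max flow = 2.
Certifying cut of size 2: {Res→u1, Res→u3}.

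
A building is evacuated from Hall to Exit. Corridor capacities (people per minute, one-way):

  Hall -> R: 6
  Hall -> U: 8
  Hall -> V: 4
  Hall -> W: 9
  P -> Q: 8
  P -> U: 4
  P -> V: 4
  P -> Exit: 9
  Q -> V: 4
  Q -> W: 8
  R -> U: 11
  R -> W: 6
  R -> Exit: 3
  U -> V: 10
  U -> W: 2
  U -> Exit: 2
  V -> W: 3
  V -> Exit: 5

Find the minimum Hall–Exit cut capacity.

10

Augment Hall→R→Exit: bottleneck 3, flow now 3.
Augment Hall→U→Exit: bottleneck 2, flow now 5.
Augment Hall→V→Exit: bottleneck 4, flow now 9.
Augment Hall→U→V→Exit: bottleneck 1, flow now 10.
No augmenting path remains; maximum flow = 10.
By max-flow min-cut, the minimum cut capacity equals the max flow.
In the residual graph, reachable from Hall: {Hall, R, U, V, W}.
Min-cut edges: R→Exit (3), U→Exit (2), V→Exit (5); capacity 3 + 2 + 5 = 10.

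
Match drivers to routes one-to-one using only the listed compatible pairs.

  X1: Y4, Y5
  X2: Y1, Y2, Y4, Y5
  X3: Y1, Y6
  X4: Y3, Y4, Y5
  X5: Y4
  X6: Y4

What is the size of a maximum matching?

Unit-capacity flow: source→left, listed edges, right→sink; max matching = max flow.
Augmenting path X1→Y4 (+1); matched 1.
Augmenting path X2→Y1 (+1); matched 2.
Augmenting path X3→Y6 (+1); matched 3.
Augmenting path X4→Y3 (+1); matched 4.
Augmenting path X5→Y4→X1→Y5 (+1); matched 5.
No augmenting path remains; maximum matching = 5.
König certificate: {X1, X2, X3, X4, Y4} is a vertex cover of size 5 (every listed pair touches it), so no matching can be larger.

5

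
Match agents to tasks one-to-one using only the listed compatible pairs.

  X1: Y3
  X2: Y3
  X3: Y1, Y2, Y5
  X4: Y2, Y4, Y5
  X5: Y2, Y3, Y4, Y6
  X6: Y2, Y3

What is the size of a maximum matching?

5

Unit-capacity flow: source→left, listed edges, right→sink; max matching = max flow.
Augmenting path X1→Y3 (+1); matched 1.
Augmenting path X3→Y1 (+1); matched 2.
Augmenting path X4→Y2 (+1); matched 3.
Augmenting path X5→Y4 (+1); matched 4.
Augmenting path X6→Y2→X4→Y5 (+1); matched 5.
No augmenting path remains; maximum matching = 5.
König certificate: {X3, X4, X5, X6, Y3} is a vertex cover of size 5 (every listed pair touches it), so no matching can be larger.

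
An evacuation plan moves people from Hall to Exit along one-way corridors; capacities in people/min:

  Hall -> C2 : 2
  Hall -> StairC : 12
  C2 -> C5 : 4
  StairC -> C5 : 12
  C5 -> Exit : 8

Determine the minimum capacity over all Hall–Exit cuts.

8

Augment Hall→C2→C5→Exit: bottleneck 2, flow now 2.
Augment Hall→StairC→C5→Exit: bottleneck 6, flow now 8.
No augmenting path remains; maximum flow = 8.
By max-flow min-cut, the minimum cut capacity equals the max flow.
In the residual graph, reachable from Hall: {Hall, C2, StairC, C5}.
Min-cut edges: C5→Exit (8); capacity 8 = 8.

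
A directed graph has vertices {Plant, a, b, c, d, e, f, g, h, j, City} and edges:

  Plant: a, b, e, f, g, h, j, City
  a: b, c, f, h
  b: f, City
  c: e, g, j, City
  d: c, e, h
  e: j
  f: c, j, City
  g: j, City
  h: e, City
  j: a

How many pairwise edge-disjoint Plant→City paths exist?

Assign every edge capacity 1; by Menger, the answer equals the max flow.
Path Plant→City (+1); total 1.
Path Plant→b→City (+1); total 2.
Path Plant→f→City (+1); total 3.
Path Plant→g→City (+1); total 4.
Path Plant→h→City (+1); total 5.
Path Plant→a→c→City (+1); total 6.
No residual Plant→City path; max flow = 6.
Certifying cut of size 6: {Plant→City, b→City, c→City, f→City, g→City, h→City}.

6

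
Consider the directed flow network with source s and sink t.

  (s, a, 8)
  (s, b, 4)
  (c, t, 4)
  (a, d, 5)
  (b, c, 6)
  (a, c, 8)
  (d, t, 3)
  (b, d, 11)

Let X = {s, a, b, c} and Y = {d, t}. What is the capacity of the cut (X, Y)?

Edges leaving {s, a, b, c}: a→d (5), b→d (11), c→t (4).
Cut capacity = 5 + 11 + 4 = 20.

20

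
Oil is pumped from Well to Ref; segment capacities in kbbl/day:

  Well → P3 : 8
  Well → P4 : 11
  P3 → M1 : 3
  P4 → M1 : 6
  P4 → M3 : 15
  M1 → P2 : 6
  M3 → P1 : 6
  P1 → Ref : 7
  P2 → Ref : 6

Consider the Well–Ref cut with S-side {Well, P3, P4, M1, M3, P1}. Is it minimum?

No — its capacity is 13, but the minimum cut has capacity 12.

Given cut capacity: 6 + 7 = 13.
Augment Well→P3→M1→P2→Ref: bottleneck 3, flow now 3.
Augment Well→P4→M1→P2→Ref: bottleneck 3, flow now 6.
Augment Well→P4→M3→P1→Ref: bottleneck 6, flow now 12.
No augmenting path remains; maximum flow = 12.
In the residual graph, reachable from Well: {Well, P3, P4, M1, M3}.
Min-cut edges: M1→P2 (6), M3→P1 (6); capacity 6 + 6 = 12.
Cut capacity 13 exceeds the max flow 12, so it is not minimum.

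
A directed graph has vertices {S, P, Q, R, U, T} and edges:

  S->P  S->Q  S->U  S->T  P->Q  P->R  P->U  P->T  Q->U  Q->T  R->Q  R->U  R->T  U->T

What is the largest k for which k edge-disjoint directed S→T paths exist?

4

Assign every edge capacity 1; by Menger, the answer equals the max flow.
Path S→T (+1); total 1.
Path S→P→T (+1); total 2.
Path S→Q→T (+1); total 3.
Path S→U→T (+1); total 4.
No residual S→T path; max flow = 4.
Certifying cut of size 4: {S→P, S→Q, S→T, S→U}.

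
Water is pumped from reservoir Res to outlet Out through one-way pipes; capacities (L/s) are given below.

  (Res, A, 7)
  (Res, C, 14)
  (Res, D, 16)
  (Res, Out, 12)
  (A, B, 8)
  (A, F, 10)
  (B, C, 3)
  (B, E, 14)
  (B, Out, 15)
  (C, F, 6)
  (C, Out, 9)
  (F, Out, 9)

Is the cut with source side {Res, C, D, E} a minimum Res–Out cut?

Given cut capacity: 7 + 12 + 6 + 9 = 34.
Augment Res→Out: bottleneck 12, flow now 12.
Augment Res→C→Out: bottleneck 9, flow now 21.
Augment Res→A→B→Out: bottleneck 7, flow now 28.
Augment Res→C→F→Out: bottleneck 5, flow now 33.
No augmenting path remains; maximum flow = 33.
In the residual graph, reachable from Res: {Res, D}.
Min-cut edges: Res→A (7), Res→C (14), Res→Out (12); capacity 7 + 14 + 12 = 33.
Cut capacity 34 exceeds the max flow 33, so it is not minimum.

No — its capacity is 34, but the minimum cut has capacity 33.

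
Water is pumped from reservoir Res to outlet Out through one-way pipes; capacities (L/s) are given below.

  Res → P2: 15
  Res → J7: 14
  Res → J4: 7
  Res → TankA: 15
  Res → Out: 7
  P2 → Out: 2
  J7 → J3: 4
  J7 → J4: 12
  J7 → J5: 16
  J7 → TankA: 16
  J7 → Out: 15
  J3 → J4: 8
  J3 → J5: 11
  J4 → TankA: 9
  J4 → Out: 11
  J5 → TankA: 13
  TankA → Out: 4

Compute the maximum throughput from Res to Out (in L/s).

Augment Res→Out: bottleneck 7, flow now 7.
Augment Res→P2→Out: bottleneck 2, flow now 9.
Augment Res→J7→Out: bottleneck 14, flow now 23.
Augment Res→J4→Out: bottleneck 7, flow now 30.
Augment Res→TankA→Out: bottleneck 4, flow now 34.
No augmenting path remains; maximum flow = 34.
In the residual graph, reachable from Res: {Res, P2, TankA}.
Min-cut edges: Res→J7 (14), Res→J4 (7), Res→Out (7), P2→Out (2), TankA→Out (4); capacity 14 + 7 + 7 + 2 + 4 = 34.
This cut is saturated, so no flow can exceed 34.

34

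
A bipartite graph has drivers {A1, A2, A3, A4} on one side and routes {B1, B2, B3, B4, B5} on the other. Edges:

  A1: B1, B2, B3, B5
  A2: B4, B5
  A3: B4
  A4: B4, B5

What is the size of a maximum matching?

3

Unit-capacity flow: source→left, listed edges, right→sink; max matching = max flow.
Augmenting path A1→B1 (+1); matched 1.
Augmenting path A2→B4 (+1); matched 2.
Augmenting path A4→B5 (+1); matched 3.
No augmenting path remains; maximum matching = 3.
König certificate: {A1, B4, B5} is a vertex cover of size 3 (every listed pair touches it), so no matching can be larger.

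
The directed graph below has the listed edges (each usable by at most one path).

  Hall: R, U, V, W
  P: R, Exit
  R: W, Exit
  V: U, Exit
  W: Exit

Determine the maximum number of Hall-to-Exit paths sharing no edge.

3

Assign every edge capacity 1; by Menger, the answer equals the max flow.
Path Hall→R→Exit (+1); total 1.
Path Hall→V→Exit (+1); total 2.
Path Hall→W→Exit (+1); total 3.
No residual Hall→Exit path; max flow = 3.
Certifying cut of size 3: {Hall→R, Hall→V, Hall→W}.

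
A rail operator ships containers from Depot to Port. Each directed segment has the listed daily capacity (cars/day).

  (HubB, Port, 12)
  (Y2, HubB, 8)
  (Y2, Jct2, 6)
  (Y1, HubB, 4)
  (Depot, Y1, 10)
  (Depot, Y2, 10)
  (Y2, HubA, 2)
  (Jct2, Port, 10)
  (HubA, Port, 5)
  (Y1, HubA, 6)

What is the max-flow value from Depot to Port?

19

Augment Depot→Y2→HubB→Port: bottleneck 8, flow now 8.
Augment Depot→Y2→HubA→Port: bottleneck 2, flow now 10.
Augment Depot→Y1→HubB→Port: bottleneck 4, flow now 14.
Augment Depot→Y1→HubA→Port: bottleneck 3, flow now 17.
Augment Depot→Y1→HubA→Y2→Jct2→Port: bottleneck 2, flow now 19. (uses reverse residual edge)
No augmenting path remains; maximum flow = 19.
In the residual graph, reachable from Depot: {Depot, Y1, HubA}.
Min-cut edges: Depot→Y2 (10), Y1→HubB (4), HubA→Port (5); capacity 10 + 4 + 5 = 19.
This cut is saturated, so no flow can exceed 19.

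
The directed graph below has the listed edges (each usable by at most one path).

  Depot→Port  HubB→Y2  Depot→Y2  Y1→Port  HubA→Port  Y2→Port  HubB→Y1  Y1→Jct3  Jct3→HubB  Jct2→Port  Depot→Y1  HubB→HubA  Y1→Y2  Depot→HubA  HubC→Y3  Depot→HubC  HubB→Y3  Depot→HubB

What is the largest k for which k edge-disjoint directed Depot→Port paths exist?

Assign every edge capacity 1; by Menger, the answer equals the max flow.
Path Depot→Port (+1); total 1.
Path Depot→HubA→Port (+1); total 2.
Path Depot→Y1→Port (+1); total 3.
Path Depot→Y2→Port (+1); total 4.
No residual Depot→Port path; max flow = 4.
Certifying cut of size 4: {Depot→Port, HubA→Port, Y1→Port, Y2→Port}.

4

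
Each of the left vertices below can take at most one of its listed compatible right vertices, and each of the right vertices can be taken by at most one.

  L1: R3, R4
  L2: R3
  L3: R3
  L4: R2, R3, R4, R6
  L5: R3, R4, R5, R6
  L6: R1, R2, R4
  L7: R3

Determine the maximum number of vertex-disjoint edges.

Unit-capacity flow: source→left, listed edges, right→sink; max matching = max flow.
Augmenting path L1→R3 (+1); matched 1.
Augmenting path L4→R2 (+1); matched 2.
Augmenting path L5→R4 (+1); matched 3.
Augmenting path L6→R1 (+1); matched 4.
Augmenting path L2→R3→L1→R4→L5→R5 (+1); matched 5.
No augmenting path remains; maximum matching = 5.
König certificate: {L1, L4, L5, L6, R3} is a vertex cover of size 5 (every listed pair touches it), so no matching can be larger.

5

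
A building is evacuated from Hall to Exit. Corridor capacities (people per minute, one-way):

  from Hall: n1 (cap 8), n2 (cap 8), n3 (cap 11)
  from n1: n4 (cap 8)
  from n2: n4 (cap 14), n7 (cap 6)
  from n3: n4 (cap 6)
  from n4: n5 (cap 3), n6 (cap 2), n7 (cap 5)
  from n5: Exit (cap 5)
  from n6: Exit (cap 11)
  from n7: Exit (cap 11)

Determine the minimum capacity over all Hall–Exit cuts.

Augment Hall→n2→n7→Exit: bottleneck 6, flow now 6.
Augment Hall→n1→n4→n5→Exit: bottleneck 3, flow now 9.
Augment Hall→n1→n4→n6→Exit: bottleneck 2, flow now 11.
Augment Hall→n1→n4→n7→Exit: bottleneck 3, flow now 14.
Augment Hall→n2→n4→n7→Exit: bottleneck 2, flow now 16.
No augmenting path remains; maximum flow = 16.
By max-flow min-cut, the minimum cut capacity equals the max flow.
In the residual graph, reachable from Hall: {Hall, n1, n2, n3, n4}.
Min-cut edges: n2→n7 (6), n4→n5 (3), n4→n6 (2), n4→n7 (5); capacity 6 + 3 + 2 + 5 = 16.

16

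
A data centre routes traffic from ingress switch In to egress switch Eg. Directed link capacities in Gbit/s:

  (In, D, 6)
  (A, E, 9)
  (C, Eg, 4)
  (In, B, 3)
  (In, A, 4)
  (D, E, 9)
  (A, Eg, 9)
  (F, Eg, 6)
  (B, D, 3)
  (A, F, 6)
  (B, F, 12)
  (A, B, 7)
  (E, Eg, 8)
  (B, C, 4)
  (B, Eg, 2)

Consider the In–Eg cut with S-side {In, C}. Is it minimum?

Given cut capacity: 4 + 3 + 6 + 4 = 17.
Augment In→A→Eg: bottleneck 4, flow now 4.
Augment In→B→Eg: bottleneck 2, flow now 6.
Augment In→B→C→Eg: bottleneck 1, flow now 7.
Augment In→D→E→Eg: bottleneck 6, flow now 13.
No augmenting path remains; maximum flow = 13.
In the residual graph, reachable from In: {In}.
Min-cut edges: In→A (4), In→B (3), In→D (6); capacity 4 + 3 + 6 = 13.
Cut capacity 17 exceeds the max flow 13, so it is not minimum.

No — its capacity is 17, but the minimum cut has capacity 13.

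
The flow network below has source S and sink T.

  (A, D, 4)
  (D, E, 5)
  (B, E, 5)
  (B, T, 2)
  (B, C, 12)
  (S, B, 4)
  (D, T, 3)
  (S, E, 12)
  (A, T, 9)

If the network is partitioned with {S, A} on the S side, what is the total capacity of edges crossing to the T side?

Edges leaving {S, A}: S→B (4), S→E (12), A→D (4), A→T (9).
Cut capacity = 4 + 12 + 4 + 9 = 29.

29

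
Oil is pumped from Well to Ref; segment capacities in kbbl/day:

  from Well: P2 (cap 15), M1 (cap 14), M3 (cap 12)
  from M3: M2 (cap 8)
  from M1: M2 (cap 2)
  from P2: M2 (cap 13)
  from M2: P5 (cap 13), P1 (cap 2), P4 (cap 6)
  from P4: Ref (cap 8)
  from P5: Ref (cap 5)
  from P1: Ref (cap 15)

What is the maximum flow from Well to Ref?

13

Augment Well→M3→M2→P4→Ref: bottleneck 6, flow now 6.
Augment Well→M3→M2→P5→Ref: bottleneck 2, flow now 8.
Augment Well→M1→M2→P5→Ref: bottleneck 2, flow now 10.
Augment Well→P2→M2→P5→Ref: bottleneck 1, flow now 11.
Augment Well→P2→M2→P1→Ref: bottleneck 2, flow now 13.
No augmenting path remains; maximum flow = 13.
In the residual graph, reachable from Well: {Well, M3, M1, P2, M2, P5}.
Min-cut edges: M2→P4 (6), M2→P1 (2), P5→Ref (5); capacity 6 + 2 + 5 = 13.
This cut is saturated, so no flow can exceed 13.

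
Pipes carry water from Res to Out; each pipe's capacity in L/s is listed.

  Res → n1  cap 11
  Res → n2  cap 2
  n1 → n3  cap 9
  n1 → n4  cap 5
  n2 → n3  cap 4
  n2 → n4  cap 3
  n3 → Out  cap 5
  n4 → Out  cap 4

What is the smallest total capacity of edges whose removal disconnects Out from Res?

Augment Res→n1→n3→Out: bottleneck 5, flow now 5.
Augment Res→n1→n4→Out: bottleneck 4, flow now 9.
No augmenting path remains; maximum flow = 9.
By max-flow min-cut, the minimum cut capacity equals the max flow.
In the residual graph, reachable from Res: {Res, n1, n2, n3, n4}.
Min-cut edges: n3→Out (5), n4→Out (4); capacity 5 + 4 = 9.

9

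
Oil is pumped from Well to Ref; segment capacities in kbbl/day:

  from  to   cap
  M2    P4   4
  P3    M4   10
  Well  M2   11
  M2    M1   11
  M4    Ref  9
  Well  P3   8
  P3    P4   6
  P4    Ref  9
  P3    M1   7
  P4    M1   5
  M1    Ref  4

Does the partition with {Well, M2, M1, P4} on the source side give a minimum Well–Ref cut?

Given cut capacity: 8 + 4 + 9 = 21.
Augment Well→M2→M1→Ref: bottleneck 4, flow now 4.
Augment Well→M2→P4→Ref: bottleneck 4, flow now 8.
Augment Well→P3→M4→Ref: bottleneck 8, flow now 16.
No augmenting path remains; maximum flow = 16.
In the residual graph, reachable from Well: {Well, M2, M1}.
Min-cut edges: Well→P3 (8), M2→P4 (4), M1→Ref (4); capacity 8 + 4 + 4 = 16.
Cut capacity 21 exceeds the max flow 16, so it is not minimum.

No — its capacity is 21, but the minimum cut has capacity 16.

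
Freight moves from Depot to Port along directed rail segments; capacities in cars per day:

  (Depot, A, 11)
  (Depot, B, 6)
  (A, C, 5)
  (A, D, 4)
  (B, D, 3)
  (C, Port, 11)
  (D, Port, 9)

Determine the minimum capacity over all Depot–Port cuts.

Augment Depot→A→C→Port: bottleneck 5, flow now 5.
Augment Depot→A→D→Port: bottleneck 4, flow now 9.
Augment Depot→B→D→Port: bottleneck 3, flow now 12.
No augmenting path remains; maximum flow = 12.
By max-flow min-cut, the minimum cut capacity equals the max flow.
In the residual graph, reachable from Depot: {Depot, A, B}.
Min-cut edges: A→C (5), A→D (4), B→D (3); capacity 5 + 4 + 3 = 12.

12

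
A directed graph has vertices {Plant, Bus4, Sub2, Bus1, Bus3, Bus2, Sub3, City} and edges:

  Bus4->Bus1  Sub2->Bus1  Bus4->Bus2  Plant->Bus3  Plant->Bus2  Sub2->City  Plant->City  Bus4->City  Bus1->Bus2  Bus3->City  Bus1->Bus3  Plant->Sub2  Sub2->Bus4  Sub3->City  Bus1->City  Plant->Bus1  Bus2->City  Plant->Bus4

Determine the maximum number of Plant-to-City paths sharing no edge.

6

Assign every edge capacity 1; by Menger, the answer equals the max flow.
Path Plant→City (+1); total 1.
Path Plant→Bus4→City (+1); total 2.
Path Plant→Sub2→City (+1); total 3.
Path Plant→Bus1→City (+1); total 4.
Path Plant→Bus3→City (+1); total 5.
Path Plant→Bus2→City (+1); total 6.
No residual Plant→City path; max flow = 6.
Certifying cut of size 6: {Plant→Bus1, Plant→Bus2, Plant→Bus3, Plant→Bus4, Plant→City, Plant→Sub2}.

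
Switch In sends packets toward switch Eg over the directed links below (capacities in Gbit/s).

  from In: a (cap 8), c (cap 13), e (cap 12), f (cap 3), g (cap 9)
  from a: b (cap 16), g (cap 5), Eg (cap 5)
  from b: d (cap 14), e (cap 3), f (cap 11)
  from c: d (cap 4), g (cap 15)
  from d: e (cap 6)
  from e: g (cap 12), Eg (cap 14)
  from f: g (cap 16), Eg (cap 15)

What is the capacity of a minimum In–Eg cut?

25

Augment In→a→Eg: bottleneck 5, flow now 5.
Augment In→e→Eg: bottleneck 12, flow now 17.
Augment In→f→Eg: bottleneck 3, flow now 20.
Augment In→a→b→e→Eg: bottleneck 2, flow now 22.
Augment In→a→b→f→Eg: bottleneck 1, flow now 23.
Augment In→c→d→e→b→f→Eg: bottleneck 2, flow now 25. (uses reverse residual edge)
No augmenting path remains; maximum flow = 25.
By max-flow min-cut, the minimum cut capacity equals the max flow.
In the residual graph, reachable from In: {In, c, d, e, g}.
Min-cut edges: In→a (8), In→f (3), e→Eg (14); capacity 8 + 3 + 14 = 25.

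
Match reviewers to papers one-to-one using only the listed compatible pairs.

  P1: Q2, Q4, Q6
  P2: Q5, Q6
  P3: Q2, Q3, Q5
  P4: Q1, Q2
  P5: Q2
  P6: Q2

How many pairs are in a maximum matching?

5

Unit-capacity flow: source→left, listed edges, right→sink; max matching = max flow.
Augmenting path P1→Q2 (+1); matched 1.
Augmenting path P2→Q5 (+1); matched 2.
Augmenting path P3→Q3 (+1); matched 3.
Augmenting path P4→Q1 (+1); matched 4.
Augmenting path P5→Q2→P1→Q4 (+1); matched 5.
No augmenting path remains; maximum matching = 5.
König certificate: {P1, P2, P3, P4, Q2} is a vertex cover of size 5 (every listed pair touches it), so no matching can be larger.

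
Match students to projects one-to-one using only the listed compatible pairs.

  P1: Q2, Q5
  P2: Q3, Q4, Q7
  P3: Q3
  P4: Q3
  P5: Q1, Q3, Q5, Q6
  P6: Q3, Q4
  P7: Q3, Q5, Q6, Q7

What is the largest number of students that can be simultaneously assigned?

6

Unit-capacity flow: source→left, listed edges, right→sink; max matching = max flow.
Augmenting path P1→Q2 (+1); matched 1.
Augmenting path P2→Q3 (+1); matched 2.
Augmenting path P5→Q1 (+1); matched 3.
Augmenting path P6→Q4 (+1); matched 4.
Augmenting path P7→Q5 (+1); matched 5.
Augmenting path P3→Q3→P2→Q7 (+1); matched 6.
No augmenting path remains; maximum matching = 6.
König certificate: {P1, P2, P5, P6, P7, Q3} is a vertex cover of size 6 (every listed pair touches it), so no matching can be larger.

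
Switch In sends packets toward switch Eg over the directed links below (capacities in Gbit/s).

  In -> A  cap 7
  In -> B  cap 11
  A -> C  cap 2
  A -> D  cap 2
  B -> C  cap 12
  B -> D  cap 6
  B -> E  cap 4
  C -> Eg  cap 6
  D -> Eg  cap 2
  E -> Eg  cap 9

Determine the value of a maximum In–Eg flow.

Augment In→A→C→Eg: bottleneck 2, flow now 2.
Augment In→A→D→Eg: bottleneck 2, flow now 4.
Augment In→B→C→Eg: bottleneck 4, flow now 8.
Augment In→B→E→Eg: bottleneck 4, flow now 12.
No augmenting path remains; maximum flow = 12.
In the residual graph, reachable from In: {In, A, B, C, D}.
Min-cut edges: B→E (4), C→Eg (6), D→Eg (2); capacity 4 + 6 + 2 = 12.
This cut is saturated, so no flow can exceed 12.

12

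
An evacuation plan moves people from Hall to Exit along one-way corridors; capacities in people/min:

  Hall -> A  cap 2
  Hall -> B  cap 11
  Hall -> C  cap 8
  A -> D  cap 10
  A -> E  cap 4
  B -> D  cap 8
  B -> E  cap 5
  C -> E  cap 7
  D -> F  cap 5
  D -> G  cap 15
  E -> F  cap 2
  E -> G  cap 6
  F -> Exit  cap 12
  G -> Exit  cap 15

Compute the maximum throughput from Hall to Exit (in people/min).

Augment Hall→A→D→F→Exit: bottleneck 2, flow now 2.
Augment Hall→B→D→F→Exit: bottleneck 3, flow now 5.
Augment Hall→B→D→G→Exit: bottleneck 5, flow now 10.
Augment Hall→B→E→F→Exit: bottleneck 2, flow now 12.
Augment Hall→B→E→G→Exit: bottleneck 1, flow now 13.
Augment Hall→C→E→G→Exit: bottleneck 5, flow now 18.
No augmenting path remains; maximum flow = 18.
In the residual graph, reachable from Hall: {Hall, B, C, E}.
Min-cut edges: Hall→A (2), B→D (8), E→F (2), E→G (6); capacity 2 + 8 + 2 + 6 = 18.
This cut is saturated, so no flow can exceed 18.

18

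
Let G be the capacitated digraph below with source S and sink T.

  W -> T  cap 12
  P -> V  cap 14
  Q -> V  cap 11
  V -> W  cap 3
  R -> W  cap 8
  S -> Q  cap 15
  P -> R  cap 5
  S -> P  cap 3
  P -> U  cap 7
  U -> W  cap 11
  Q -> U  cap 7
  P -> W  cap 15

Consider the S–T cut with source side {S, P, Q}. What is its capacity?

Edges leaving {S, P, Q}: P→R (5), P→U (7), P→V (14), P→W (15), Q→U (7), Q→V (11).
Cut capacity = 5 + 7 + 14 + 15 + 7 + 11 = 59.

59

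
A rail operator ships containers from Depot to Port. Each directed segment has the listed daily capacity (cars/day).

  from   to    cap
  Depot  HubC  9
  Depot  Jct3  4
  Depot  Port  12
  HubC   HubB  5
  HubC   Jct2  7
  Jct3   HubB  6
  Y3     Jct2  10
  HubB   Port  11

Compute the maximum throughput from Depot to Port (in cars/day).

Augment Depot→Port: bottleneck 12, flow now 12.
Augment Depot→HubC→HubB→Port: bottleneck 5, flow now 17.
Augment Depot→Jct3→HubB→Port: bottleneck 4, flow now 21.
No augmenting path remains; maximum flow = 21.
In the residual graph, reachable from Depot: {Depot, HubC, Jct2}.
Min-cut edges: Depot→Jct3 (4), Depot→Port (12), HubC→HubB (5); capacity 4 + 12 + 5 = 21.
This cut is saturated, so no flow can exceed 21.

21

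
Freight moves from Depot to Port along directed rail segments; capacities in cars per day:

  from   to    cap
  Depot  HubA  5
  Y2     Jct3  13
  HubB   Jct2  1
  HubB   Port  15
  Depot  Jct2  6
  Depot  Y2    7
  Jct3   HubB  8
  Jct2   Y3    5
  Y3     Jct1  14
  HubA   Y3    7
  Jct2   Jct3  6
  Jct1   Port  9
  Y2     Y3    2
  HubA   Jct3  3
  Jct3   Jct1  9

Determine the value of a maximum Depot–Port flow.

17

Augment Depot→Jct2→Jct3→HubB→Port: bottleneck 6, flow now 6.
Augment Depot→Y2→Jct3→HubB→Port: bottleneck 2, flow now 8.
Augment Depot→Y2→Jct3→Jct1→Port: bottleneck 5, flow now 13.
Augment Depot→HubA→Jct3→Jct1→Port: bottleneck 3, flow now 16.
Augment Depot→HubA→Y3→Jct1→Port: bottleneck 1, flow now 17.
No augmenting path remains; maximum flow = 17.
In the residual graph, reachable from Depot: {Depot, Jct2, Y2, HubA, Jct3, Y3, Jct1}.
Min-cut edges: Jct3→HubB (8), Jct1→Port (9); capacity 8 + 9 = 17.
This cut is saturated, so no flow can exceed 17.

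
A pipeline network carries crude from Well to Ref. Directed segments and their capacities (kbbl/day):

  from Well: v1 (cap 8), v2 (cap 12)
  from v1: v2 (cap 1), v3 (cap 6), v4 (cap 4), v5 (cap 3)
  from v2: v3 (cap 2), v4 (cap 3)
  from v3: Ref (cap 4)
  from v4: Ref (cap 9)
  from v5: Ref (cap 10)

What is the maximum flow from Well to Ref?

13

Augment Well→v1→v3→Ref: bottleneck 4, flow now 4.
Augment Well→v1→v4→Ref: bottleneck 4, flow now 8.
Augment Well→v2→v4→Ref: bottleneck 3, flow now 11.
Augment Well→v2→v3→v1→v5→Ref: bottleneck 2, flow now 13. (uses reverse residual edge)
No augmenting path remains; maximum flow = 13.
In the residual graph, reachable from Well: {Well, v2}.
Min-cut edges: Well→v1 (8), v2→v3 (2), v2→v4 (3); capacity 8 + 2 + 3 = 13.
This cut is saturated, so no flow can exceed 13.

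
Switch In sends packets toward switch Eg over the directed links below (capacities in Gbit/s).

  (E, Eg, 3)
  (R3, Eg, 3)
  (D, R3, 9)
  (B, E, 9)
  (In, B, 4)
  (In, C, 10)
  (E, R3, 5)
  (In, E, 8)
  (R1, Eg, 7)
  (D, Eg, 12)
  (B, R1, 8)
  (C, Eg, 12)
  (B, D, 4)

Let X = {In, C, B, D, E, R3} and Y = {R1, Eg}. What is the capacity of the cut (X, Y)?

Edges leaving {In, C, B, D, E, R3}: C→Eg (12), B→R1 (8), D→Eg (12), E→Eg (3), R3→Eg (3).
Cut capacity = 12 + 8 + 12 + 3 + 3 = 38.

38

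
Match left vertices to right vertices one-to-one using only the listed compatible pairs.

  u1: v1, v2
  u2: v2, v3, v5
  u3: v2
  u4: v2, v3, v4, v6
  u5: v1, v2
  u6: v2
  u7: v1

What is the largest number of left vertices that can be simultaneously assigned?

4

Unit-capacity flow: source→left, listed edges, right→sink; max matching = max flow.
Augmenting path u1→v1 (+1); matched 1.
Augmenting path u2→v2 (+1); matched 2.
Augmenting path u4→v3 (+1); matched 3.
Augmenting path u3→v2→u2→v5 (+1); matched 4.
No augmenting path remains; maximum matching = 4.
König certificate: {u2, u4, v1, v2} is a vertex cover of size 4 (every listed pair touches it), so no matching can be larger.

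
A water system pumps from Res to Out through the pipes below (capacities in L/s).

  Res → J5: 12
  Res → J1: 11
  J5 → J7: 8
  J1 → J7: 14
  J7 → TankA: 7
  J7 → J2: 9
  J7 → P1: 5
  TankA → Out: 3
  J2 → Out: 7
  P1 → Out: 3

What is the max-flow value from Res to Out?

13

Augment Res→J5→J7→TankA→Out: bottleneck 3, flow now 3.
Augment Res→J5→J7→J2→Out: bottleneck 5, flow now 8.
Augment Res→J1→J7→J2→Out: bottleneck 2, flow now 10.
Augment Res→J1→J7→P1→Out: bottleneck 3, flow now 13.
No augmenting path remains; maximum flow = 13.
In the residual graph, reachable from Res: {Res, J5, J1, J7, TankA, J2, P1}.
Min-cut edges: TankA→Out (3), J2→Out (7), P1→Out (3); capacity 3 + 7 + 3 = 13.
This cut is saturated, so no flow can exceed 13.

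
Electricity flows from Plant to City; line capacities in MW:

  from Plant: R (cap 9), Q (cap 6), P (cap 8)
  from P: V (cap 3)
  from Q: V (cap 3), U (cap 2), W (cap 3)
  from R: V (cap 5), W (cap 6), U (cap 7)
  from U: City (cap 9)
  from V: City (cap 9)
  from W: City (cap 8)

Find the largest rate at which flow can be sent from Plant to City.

18

Augment Plant→P→V→City: bottleneck 3, flow now 3.
Augment Plant→Q→U→City: bottleneck 2, flow now 5.
Augment Plant→Q→V→City: bottleneck 3, flow now 8.
Augment Plant→Q→W→City: bottleneck 1, flow now 9.
Augment Plant→R→U→City: bottleneck 7, flow now 16.
Augment Plant→R→V→City: bottleneck 2, flow now 18.
No augmenting path remains; maximum flow = 18.
In the residual graph, reachable from Plant: {Plant, P}.
Min-cut edges: Plant→Q (6), Plant→R (9), P→V (3); capacity 6 + 9 + 3 = 18.
This cut is saturated, so no flow can exceed 18.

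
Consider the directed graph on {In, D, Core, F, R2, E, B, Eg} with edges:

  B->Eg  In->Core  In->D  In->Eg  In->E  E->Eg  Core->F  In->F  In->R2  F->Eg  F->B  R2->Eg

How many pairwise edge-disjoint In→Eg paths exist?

5

Assign every edge capacity 1; by Menger, the answer equals the max flow.
Path In→Eg (+1); total 1.
Path In→F→Eg (+1); total 2.
Path In→R2→Eg (+1); total 3.
Path In→E→Eg (+1); total 4.
Path In→Core→F→B→Eg (+1); total 5.
No residual In→Eg path; max flow = 5.
Certifying cut of size 5: {In→Core, In→E, In→Eg, In→F, In→R2}.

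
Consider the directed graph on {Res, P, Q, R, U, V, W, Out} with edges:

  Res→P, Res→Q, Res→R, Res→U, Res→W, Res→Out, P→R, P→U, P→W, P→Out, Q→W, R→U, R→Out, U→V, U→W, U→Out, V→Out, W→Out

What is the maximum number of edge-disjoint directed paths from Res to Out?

5

Assign every edge capacity 1; by Menger, the answer equals the max flow.
Path Res→Out (+1); total 1.
Path Res→P→Out (+1); total 2.
Path Res→R→Out (+1); total 3.
Path Res→U→Out (+1); total 4.
Path Res→W→Out (+1); total 5.
No residual Res→Out path; max flow = 5.
Certifying cut of size 5: {Res→Out, Res→P, Res→R, Res→U, W→Out}.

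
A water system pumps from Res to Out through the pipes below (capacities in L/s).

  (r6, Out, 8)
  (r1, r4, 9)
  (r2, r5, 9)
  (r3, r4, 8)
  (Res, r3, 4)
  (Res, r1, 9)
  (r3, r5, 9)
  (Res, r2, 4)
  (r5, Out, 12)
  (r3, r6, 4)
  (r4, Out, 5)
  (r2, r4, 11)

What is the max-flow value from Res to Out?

Augment Res→r1→r4→Out: bottleneck 5, flow now 5.
Augment Res→r2→r5→Out: bottleneck 4, flow now 9.
Augment Res→r3→r5→Out: bottleneck 4, flow now 13.
No augmenting path remains; maximum flow = 13.
In the residual graph, reachable from Res: {Res, r1, r4}.
Min-cut edges: Res→r2 (4), Res→r3 (4), r4→Out (5); capacity 4 + 4 + 5 = 13.
This cut is saturated, so no flow can exceed 13.

13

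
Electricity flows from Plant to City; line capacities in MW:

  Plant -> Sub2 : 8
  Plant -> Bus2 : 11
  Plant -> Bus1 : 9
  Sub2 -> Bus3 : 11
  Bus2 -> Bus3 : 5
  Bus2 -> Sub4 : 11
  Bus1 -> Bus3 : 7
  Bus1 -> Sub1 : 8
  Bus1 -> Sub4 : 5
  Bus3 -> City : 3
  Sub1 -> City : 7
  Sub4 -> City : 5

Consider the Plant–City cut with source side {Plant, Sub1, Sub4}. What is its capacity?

40

Edges leaving {Plant, Sub1, Sub4}: Plant→Sub2 (8), Plant→Bus2 (11), Plant→Bus1 (9), Sub1→City (7), Sub4→City (5).
Cut capacity = 8 + 11 + 9 + 7 + 5 = 40.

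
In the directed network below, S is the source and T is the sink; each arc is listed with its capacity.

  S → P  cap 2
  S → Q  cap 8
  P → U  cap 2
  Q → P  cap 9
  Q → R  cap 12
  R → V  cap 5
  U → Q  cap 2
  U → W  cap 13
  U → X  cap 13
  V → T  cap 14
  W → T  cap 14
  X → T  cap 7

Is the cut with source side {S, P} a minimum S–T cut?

No — its capacity is 10, but the minimum cut has capacity 7.

Given cut capacity: 8 + 2 = 10.
Augment S→P→U→W→T: bottleneck 2, flow now 2.
Augment S→Q→R→V→T: bottleneck 5, flow now 7.
No augmenting path remains; maximum flow = 7.
In the residual graph, reachable from S: {S, P, Q, R}.
Min-cut edges: P→U (2), R→V (5); capacity 2 + 5 = 7.
Cut capacity 10 exceeds the max flow 7, so it is not minimum.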